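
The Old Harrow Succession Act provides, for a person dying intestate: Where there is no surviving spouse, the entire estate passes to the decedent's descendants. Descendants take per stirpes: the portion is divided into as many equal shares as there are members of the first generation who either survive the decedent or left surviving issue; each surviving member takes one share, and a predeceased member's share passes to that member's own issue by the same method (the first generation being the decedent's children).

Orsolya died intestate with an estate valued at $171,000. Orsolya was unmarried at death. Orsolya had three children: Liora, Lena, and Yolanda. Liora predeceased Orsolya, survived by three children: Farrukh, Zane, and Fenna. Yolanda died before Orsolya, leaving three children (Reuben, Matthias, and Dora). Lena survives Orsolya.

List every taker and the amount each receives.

Farrukh: $19,000; Zane: $19,000; Fenna: $19,000; Lena: $57,000; Reuben: $19,000; Matthias: $19,000; Dora: $19,000

The entire $171,000 passes to the descendants.
That amount ($171,000) is divided into 3 shares of $57,000: Lena takes $57,000; Liora's $57,000 share passes to Liora's issue; Yolanda's $57,000 share passes to Yolanda's issue.
Liora's share ($57,000) is divided into 3 shares of $19,000: Farrukh, Zane, and Fenna each take $19,000.
Yolanda's share ($57,000) is divided into 3 shares of $19,000: Reuben, Matthias, and Dora each take $19,000.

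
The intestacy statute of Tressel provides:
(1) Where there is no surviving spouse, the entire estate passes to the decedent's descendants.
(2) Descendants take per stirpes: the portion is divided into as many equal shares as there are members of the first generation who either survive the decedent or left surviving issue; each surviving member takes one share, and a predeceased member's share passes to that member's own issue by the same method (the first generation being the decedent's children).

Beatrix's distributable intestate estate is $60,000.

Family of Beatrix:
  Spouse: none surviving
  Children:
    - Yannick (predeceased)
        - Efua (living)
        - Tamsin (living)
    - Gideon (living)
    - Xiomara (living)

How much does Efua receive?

Efua receives $10,000.

The entire $60,000 passes to the descendants.
That amount ($60,000) is divided into 3 shares of $20,000: Gideon and Xiomara each take $20,000; Yannick's $20,000 share passes to Yannick's issue.
Yannick's share ($20,000) is divided into 2 shares of $10,000: Efua and Tamsin each take $10,000.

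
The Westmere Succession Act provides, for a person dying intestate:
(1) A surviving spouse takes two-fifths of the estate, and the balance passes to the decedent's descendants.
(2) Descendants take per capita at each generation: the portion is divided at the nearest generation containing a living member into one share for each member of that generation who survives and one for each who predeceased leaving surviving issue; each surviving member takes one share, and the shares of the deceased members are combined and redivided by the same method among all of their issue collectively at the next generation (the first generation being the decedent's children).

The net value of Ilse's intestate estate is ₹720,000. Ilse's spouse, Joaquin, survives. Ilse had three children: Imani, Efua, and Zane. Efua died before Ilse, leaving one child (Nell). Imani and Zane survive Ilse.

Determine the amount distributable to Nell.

Nell receives ₹144,000.

Joaquin takes two-fifths of ₹720,000 = ₹288,000. The remaining ₹432,000 passes to the descendants.
The descendants' portion (₹432,000) is divided at the children's generation into 3 shares of ₹144,000. Imani and Zane each take ₹144,000. The remaining share for the deceased Efua (₹144,000) is carried to the next generation.
That pool (₹144,000) passes entirely to Nell, the sole taker at the grandchildren's generation.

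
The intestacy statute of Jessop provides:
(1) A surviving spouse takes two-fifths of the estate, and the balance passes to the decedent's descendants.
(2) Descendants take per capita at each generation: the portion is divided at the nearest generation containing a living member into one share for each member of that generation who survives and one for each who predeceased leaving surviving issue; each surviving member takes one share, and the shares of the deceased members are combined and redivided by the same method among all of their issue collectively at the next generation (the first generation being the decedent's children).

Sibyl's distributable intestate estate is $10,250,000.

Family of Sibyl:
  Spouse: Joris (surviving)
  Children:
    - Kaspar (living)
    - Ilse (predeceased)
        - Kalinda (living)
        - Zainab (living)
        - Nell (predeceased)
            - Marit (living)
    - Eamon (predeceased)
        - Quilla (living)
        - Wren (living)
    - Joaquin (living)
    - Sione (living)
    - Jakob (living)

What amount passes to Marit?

Joris takes two-fifths of $10,250,000 = $4,100,000. The remaining $6,150,000 passes to the descendants.
The descendants' portion ($6,150,000) is divided at the children's generation into 6 shares of $1,025,000. Kaspar, Joaquin, Sione, and Jakob each take $1,025,000. The 2 shares of the deceased (Ilse and Eamon) are combined into a pool of $2,050,000.
That pool ($2,050,000) is divided at the grandchildren's generation into 5 shares of $410,000. Kalinda, Zainab, Quilla, and Wren each take $410,000. The remaining share for the deceased Nell ($410,000) is carried to the next generation.
That pool ($410,000) passes entirely to Marit, the sole taker at the great-grandchildren's generation.

Marit receives $410,000.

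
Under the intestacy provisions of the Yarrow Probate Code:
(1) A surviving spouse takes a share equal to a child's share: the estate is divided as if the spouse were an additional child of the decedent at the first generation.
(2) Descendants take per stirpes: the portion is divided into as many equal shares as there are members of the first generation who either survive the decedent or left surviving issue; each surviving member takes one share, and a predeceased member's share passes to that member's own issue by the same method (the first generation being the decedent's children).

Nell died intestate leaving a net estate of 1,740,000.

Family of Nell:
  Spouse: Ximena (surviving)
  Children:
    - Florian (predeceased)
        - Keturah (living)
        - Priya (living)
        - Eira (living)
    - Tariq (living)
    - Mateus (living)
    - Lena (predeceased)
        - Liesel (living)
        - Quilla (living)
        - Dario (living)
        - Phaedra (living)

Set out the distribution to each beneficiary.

Ximena: 348,000; Keturah: 116,000; Priya: 116,000; Eira: 116,000; Tariq: 348,000; Mateus: 348,000; Liesel: 87,000; Quilla: 87,000; Dario: 87,000; Phaedra: 87,000

The spouse counts as an additional share at the children's level, so there are 5 primary shares of 348,000. Ximena takes one such share (348,000).
The children's combined portion (1,392,000) is divided into 4 shares of 348,000: Tariq and Mateus each take 348,000; Florian's 348,000 share passes to Florian's issue; Lena's 348,000 share passes to Lena's issue.
Florian's share (348,000) is divided into 3 shares of 116,000: Keturah, Priya, and Eira each take 116,000.
Lena's share (348,000) is divided into 4 shares of 87,000: Liesel, Quilla, Dario, and Phaedra each take 87,000.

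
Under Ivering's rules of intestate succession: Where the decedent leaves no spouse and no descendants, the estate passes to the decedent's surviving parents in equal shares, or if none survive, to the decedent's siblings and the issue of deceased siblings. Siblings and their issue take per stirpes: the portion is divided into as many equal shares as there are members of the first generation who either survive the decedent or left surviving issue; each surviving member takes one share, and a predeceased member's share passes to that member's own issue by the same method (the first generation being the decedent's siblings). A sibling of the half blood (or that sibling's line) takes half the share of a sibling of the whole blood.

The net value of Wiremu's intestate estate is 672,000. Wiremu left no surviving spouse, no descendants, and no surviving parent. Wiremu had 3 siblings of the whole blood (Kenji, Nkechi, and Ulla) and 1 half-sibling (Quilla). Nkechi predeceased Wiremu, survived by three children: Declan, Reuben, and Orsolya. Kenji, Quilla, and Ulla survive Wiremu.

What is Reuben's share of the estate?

The entire 672,000 passes to the siblings and their issue.
Counting each half-blood sibling's line as half a unit, there are 7/2 units in 672,000, so one unit is 192,000. Whole-blood lines (Kenji, Nkechi, and Ulla) take 192,000 each; half-blood lines (Quilla) take 96,000 each.
Nkechi's share (192,000) is divided into 3 shares of 64,000: Declan, Reuben, and Orsolya each take 64,000.

Reuben receives 64,000.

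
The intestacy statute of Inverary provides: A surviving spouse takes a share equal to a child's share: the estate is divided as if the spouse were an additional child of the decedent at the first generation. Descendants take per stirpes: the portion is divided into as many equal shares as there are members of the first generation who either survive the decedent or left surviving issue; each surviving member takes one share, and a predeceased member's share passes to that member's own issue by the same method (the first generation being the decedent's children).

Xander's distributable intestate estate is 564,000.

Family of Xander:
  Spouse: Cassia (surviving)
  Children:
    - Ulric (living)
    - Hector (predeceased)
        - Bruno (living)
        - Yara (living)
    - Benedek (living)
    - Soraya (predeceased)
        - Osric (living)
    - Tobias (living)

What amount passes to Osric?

Osric receives 94,000.

The spouse counts as an additional share at the children's level, so there are 6 primary shares of 94,000. Cassia takes one such share (94,000).
The children's combined portion (470,000) is divided into 5 shares of 94,000: Ulric, Benedek, and Tobias each take 94,000; Hector's 94,000 share passes to Hector's issue; Soraya's 94,000 share passes to Soraya's issue.
Hector's share (94,000) is divided into 2 shares of 47,000: Bruno and Yara each take 47,000.
Soraya's share (94,000) passes entirely to Osric.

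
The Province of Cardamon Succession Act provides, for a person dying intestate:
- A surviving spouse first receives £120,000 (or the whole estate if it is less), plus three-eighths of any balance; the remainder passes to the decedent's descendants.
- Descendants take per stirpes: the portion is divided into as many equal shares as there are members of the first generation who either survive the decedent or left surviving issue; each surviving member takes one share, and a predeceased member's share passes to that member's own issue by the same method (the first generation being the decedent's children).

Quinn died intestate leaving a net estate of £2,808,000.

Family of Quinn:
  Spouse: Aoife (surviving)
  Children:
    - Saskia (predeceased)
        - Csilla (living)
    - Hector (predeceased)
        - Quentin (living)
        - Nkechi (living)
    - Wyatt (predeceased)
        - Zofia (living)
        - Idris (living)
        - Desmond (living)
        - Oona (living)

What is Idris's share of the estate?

Idris receives £140,000.

Aoife first takes £120,000, leaving a balance of £2,688,000. Aoife then takes three-eighths of the balance (£1,008,000), for a total of £1,128,000. The remaining £1,680,000 passes to the descendants.
The descendants' portion (£1,680,000) is divided into 3 shares of £560,000: Saskia's £560,000 share passes to Saskia's issue; Hector's £560,000 share passes to Hector's issue; Wyatt's £560,000 share passes to Wyatt's issue.
Saskia's share (£560,000) passes entirely to Csilla.
Hector's share (£560,000) is divided into 2 shares of £280,000: Quentin and Nkechi each take £280,000.
Wyatt's share (£560,000) is divided into 4 shares of £140,000: Zofia, Idris, Desmond, and Oona each take £140,000.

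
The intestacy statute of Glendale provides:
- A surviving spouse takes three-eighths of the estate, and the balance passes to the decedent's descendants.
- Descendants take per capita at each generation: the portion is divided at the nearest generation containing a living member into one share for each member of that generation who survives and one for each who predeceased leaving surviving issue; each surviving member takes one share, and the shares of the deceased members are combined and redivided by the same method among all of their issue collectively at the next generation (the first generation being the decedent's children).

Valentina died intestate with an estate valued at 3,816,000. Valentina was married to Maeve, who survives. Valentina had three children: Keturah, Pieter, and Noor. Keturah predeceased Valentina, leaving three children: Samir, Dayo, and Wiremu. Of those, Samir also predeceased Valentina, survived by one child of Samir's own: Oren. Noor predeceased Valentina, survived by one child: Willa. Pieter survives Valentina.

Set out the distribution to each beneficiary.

Maeve: 1,431,000; Oren: 397,500; Dayo: 397,500; Wiremu: 397,500; Pieter: 795,000; Willa: 397,500

Maeve takes three-eighths of 3,816,000 = 1,431,000. The remaining 2,385,000 passes to the descendants.
The descendants' portion (2,385,000) is divided at the children's generation into 3 shares of 795,000. Pieter takes 795,000. The 2 shares of the deceased (Keturah and Noor) are combined into a pool of 1,590,000.
That pool (1,590,000) is divided at the grandchildren's generation into 4 shares of 397,500. Dayo, Wiremu, and Willa each take 397,500. The remaining share for the deceased Samir (397,500) is carried to the next generation.
That pool (397,500) passes entirely to Oren, the sole taker at the great-grandchildren's generation.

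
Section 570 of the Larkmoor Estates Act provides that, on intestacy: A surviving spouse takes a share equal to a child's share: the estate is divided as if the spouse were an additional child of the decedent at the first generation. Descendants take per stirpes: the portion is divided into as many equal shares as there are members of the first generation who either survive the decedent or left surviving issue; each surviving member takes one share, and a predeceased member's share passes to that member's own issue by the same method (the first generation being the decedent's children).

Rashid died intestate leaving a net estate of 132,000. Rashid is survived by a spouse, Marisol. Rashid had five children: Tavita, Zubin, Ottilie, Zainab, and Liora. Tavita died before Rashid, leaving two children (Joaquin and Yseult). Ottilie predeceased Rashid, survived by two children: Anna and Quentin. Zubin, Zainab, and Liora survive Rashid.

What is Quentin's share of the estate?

The spouse counts as an additional share at the children's level, so there are 6 primary shares of 22,000. Marisol takes one such share (22,000).
The children's combined portion (110,000) is divided into 5 shares of 22,000: Zubin, Zainab, and Liora each take 22,000; Tavita's 22,000 share passes to Tavita's issue; Ottilie's 22,000 share passes to Ottilie's issue.
Tavita's share (22,000) is divided into 2 shares of 11,000: Joaquin and Yseult each take 11,000.
Ottilie's share (22,000) is divided into 2 shares of 11,000: Anna and Quentin each take 11,000.

Quentin receives 11,000.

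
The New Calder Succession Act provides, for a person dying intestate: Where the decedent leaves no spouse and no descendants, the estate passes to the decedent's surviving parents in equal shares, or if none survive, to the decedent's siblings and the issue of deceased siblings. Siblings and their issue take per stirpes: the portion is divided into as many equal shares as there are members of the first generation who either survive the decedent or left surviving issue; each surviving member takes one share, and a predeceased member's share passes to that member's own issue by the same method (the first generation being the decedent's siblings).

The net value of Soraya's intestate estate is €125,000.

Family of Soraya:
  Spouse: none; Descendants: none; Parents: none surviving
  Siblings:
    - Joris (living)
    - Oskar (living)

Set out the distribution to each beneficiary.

The entire €125,000 passes to the siblings and their issue.
That amount (€125,000) is divided into 2 shares of €62,500: Joris and Oskar each take €62,500.

Joris: €62,500; Oskar: €62,500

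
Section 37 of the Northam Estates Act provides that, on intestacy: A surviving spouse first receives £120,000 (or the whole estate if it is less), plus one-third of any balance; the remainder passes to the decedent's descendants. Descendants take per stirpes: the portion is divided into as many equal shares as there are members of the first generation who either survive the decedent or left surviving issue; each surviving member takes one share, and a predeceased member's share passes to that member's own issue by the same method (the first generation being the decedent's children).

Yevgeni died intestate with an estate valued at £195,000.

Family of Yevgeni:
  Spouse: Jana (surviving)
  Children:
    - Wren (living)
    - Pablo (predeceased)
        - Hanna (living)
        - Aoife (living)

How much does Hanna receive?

Hanna receives £12,500.

Jana first takes £120,000, leaving a balance of £75,000. Jana then takes one-third of the balance (£25,000), for a total of £145,000. The remaining £50,000 passes to the descendants.
The descendants' portion (£50,000) is divided into 2 shares of £25,000: Wren takes £25,000; Pablo's £25,000 share passes to Pablo's issue.
Pablo's share (£25,000) is divided into 2 shares of £12,500: Hanna and Aoife each take £12,500.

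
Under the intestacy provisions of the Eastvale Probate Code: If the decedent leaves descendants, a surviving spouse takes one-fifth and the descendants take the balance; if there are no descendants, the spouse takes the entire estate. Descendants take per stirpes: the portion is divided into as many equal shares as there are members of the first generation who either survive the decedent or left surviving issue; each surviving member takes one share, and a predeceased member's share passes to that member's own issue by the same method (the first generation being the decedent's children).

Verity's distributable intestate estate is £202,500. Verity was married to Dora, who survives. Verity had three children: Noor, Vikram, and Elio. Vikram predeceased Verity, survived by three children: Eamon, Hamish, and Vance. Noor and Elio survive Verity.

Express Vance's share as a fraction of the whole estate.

Dora takes one-fifth of £202,500 = £40,500. The remaining £162,000 passes to the descendants.
The descendants' portion (£162,000) is divided into 3 shares of £54,000: Noor and Elio each take £54,000; Vikram's £54,000 share passes to Vikram's issue.
Vikram's share (£54,000) is divided into 3 shares of £18,000: Eamon, Hamish, and Vance each take £18,000.

Vance receives 4/45 of the estate.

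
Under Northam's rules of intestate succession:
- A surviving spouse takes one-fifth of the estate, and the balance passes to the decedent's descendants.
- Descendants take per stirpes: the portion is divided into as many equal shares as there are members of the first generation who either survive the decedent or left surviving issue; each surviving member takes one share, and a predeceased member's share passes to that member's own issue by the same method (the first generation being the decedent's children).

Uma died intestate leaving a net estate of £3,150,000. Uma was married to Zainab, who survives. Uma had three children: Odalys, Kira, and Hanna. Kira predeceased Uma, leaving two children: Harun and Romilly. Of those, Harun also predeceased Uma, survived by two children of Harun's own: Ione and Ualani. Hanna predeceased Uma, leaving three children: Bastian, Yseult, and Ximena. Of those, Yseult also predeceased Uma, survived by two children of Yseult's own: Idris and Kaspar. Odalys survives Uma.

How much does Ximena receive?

Ximena receives £280,000.

Zainab takes one-fifth of £3,150,000 = £630,000. The remaining £2,520,000 passes to the descendants.
The descendants' portion (£2,520,000) is divided into 3 shares of £840,000: Odalys takes £840,000; Kira's £840,000 share passes to Kira's issue; Hanna's £840,000 share passes to Hanna's issue.
Kira's share (£840,000) is divided into 2 shares of £420,000: Romilly takes £420,000; Harun's £420,000 share passes to Harun's issue.
Harun's share (£420,000) is divided into 2 shares of £210,000: Ione and Ualani each take £210,000.
Hanna's share (£840,000) is divided into 3 shares of £280,000: Bastian and Ximena each take £280,000; Yseult's £280,000 share passes to Yseult's issue.
Yseult's share (£280,000) is divided into 2 shares of £140,000: Idris and Kaspar each take £140,000.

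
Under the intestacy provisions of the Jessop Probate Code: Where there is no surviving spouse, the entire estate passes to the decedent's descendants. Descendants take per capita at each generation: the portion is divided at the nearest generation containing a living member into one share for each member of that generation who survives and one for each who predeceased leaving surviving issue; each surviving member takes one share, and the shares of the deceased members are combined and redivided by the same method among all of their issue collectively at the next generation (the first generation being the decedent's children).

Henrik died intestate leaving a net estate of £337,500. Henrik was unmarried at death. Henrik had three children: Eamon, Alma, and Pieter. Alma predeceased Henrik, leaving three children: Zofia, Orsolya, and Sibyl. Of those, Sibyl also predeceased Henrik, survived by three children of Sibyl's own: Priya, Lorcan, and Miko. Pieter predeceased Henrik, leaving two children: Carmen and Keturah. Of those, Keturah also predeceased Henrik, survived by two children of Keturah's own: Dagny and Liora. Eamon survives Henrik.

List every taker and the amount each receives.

The entire £337,500 passes to the descendants.
That amount (£337,500) is divided at the children's generation into 3 shares of £112,500. Eamon takes £112,500. The 2 shares of the deceased (Alma and Pieter) are combined into a pool of £225,000.
That pool (£225,000) is divided at the grandchildren's generation into 5 shares of £45,000. Zofia, Orsolya, and Carmen each take £45,000. The 2 shares of the deceased (Sibyl and Keturah) are combined into a pool of £90,000.
That pool (£90,000) is divided at the great-grandchildren's generation equally among Priya, Lorcan, Miko, Dagny, and Liora: £18,000 each.

Eamon: £112,500; Zofia: £45,000; Orsolya: £45,000; Priya: £18,000; Lorcan: £18,000; Miko: £18,000; Carmen: £45,000; Dagny: £18,000; Liora: £18,000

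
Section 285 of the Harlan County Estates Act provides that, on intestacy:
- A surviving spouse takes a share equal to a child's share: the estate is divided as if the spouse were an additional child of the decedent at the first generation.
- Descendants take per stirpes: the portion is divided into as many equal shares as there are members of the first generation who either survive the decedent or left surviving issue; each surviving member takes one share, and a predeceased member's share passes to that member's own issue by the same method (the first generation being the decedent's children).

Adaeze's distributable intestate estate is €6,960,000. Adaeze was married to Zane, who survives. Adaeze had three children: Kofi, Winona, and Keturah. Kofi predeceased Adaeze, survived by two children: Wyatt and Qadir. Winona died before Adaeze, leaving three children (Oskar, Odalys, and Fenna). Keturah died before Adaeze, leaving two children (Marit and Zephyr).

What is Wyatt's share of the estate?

Wyatt receives €870,000.

The spouse counts as an additional share at the children's level, so there are 4 primary shares of €1,740,000. Zane takes one such share (€1,740,000).
The children's combined portion (€5,220,000) is divided into 3 shares of €1,740,000: Kofi's €1,740,000 share passes to Kofi's issue; Winona's €1,740,000 share passes to Winona's issue; Keturah's €1,740,000 share passes to Keturah's issue.
Kofi's share (€1,740,000) is divided into 2 shares of €870,000: Wyatt and Qadir each take €870,000.
Winona's share (€1,740,000) is divided into 3 shares of €580,000: Oskar, Odalys, and Fenna each take €580,000.
Keturah's share (€1,740,000) is divided into 2 shares of €870,000: Marit and Zephyr each take €870,000.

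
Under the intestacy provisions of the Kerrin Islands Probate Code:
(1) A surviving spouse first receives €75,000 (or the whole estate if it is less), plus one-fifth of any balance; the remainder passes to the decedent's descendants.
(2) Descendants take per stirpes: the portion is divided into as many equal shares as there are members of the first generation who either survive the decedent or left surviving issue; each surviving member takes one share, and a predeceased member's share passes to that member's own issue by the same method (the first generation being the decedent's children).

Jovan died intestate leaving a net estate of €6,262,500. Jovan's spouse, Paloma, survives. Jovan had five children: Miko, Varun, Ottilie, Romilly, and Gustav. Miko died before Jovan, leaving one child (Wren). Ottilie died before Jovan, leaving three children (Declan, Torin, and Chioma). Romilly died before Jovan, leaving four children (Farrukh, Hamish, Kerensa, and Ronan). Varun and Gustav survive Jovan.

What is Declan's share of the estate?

Declan receives €330,000.

Paloma first takes €75,000, leaving a balance of €6,187,500. Paloma then takes one-fifth of the balance (€1,237,500), for a total of €1,312,500. The remaining €4,950,000 passes to the descendants.
The descendants' portion (€4,950,000) is divided into 5 shares of €990,000: Varun and Gustav each take €990,000; Miko's €990,000 share passes to Miko's issue; Ottilie's €990,000 share passes to Ottilie's issue; Romilly's €990,000 share passes to Romilly's issue.
Miko's share (€990,000) passes entirely to Wren.
Ottilie's share (€990,000) is divided into 3 shares of €330,000: Declan, Torin, and Chioma each take €330,000.
Romilly's share (€990,000) is divided into 4 shares of €247,500: Farrukh, Hamish, Kerensa, and Ronan each take €247,500.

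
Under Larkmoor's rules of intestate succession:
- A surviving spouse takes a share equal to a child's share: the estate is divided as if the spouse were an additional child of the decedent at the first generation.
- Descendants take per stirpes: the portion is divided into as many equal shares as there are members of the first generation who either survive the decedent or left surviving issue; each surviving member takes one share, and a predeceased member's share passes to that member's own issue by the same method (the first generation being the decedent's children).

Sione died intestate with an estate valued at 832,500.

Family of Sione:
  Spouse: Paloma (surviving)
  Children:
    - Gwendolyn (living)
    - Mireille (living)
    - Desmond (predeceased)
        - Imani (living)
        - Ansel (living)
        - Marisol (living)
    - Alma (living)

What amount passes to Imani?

Imani receives 55,500.

The spouse counts as an additional share at the children's level, so there are 5 primary shares of 166,500. Paloma takes one such share (166,500).
The children's combined portion (666,000) is divided into 4 shares of 166,500: Gwendolyn, Mireille, and Alma each take 166,500; Desmond's 166,500 share passes to Desmond's issue.
Desmond's share (166,500) is divided into 3 shares of 55,500: Imani, Ansel, and Marisol each take 55,500.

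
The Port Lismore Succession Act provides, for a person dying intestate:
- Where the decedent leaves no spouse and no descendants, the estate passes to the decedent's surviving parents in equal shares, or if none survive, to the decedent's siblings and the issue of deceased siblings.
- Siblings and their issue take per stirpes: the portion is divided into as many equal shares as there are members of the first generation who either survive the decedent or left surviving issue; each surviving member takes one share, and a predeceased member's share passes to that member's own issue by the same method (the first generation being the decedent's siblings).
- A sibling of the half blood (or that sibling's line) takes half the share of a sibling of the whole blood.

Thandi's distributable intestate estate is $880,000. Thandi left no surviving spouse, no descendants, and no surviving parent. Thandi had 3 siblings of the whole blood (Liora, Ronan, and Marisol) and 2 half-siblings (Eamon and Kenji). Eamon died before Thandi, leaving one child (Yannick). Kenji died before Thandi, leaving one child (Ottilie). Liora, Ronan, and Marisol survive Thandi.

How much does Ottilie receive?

Ottilie receives $110,000.

The entire $880,000 passes to the siblings and their issue.
Counting each half-blood sibling's line as half a unit, there are 4 units in $880,000, so one unit is $220,000. Whole-blood lines (Liora, Ronan, and Marisol) take $220,000 each; half-blood lines (Eamon and Kenji) take $110,000 each.
Eamon's share ($110,000) passes entirely to Yannick.
Kenji's share ($110,000) passes entirely to Ottilie.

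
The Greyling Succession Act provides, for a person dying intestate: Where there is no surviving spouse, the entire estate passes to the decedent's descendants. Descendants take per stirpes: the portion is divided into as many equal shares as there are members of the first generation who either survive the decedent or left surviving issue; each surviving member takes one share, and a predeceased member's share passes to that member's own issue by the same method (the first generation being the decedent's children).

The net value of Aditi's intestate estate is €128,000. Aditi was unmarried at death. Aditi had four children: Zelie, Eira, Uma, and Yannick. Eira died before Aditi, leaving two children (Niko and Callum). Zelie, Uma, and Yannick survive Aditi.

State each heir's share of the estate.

The entire €128,000 passes to the descendants.
That amount (€128,000) is divided into 4 shares of €32,000: Zelie, Uma, and Yannick each take €32,000; Eira's €32,000 share passes to Eira's issue.
Eira's share (€32,000) is divided into 2 shares of €16,000: Niko and Callum each take €16,000.

Zelie: €32,000; Niko: €16,000; Callum: €16,000; Uma: €32,000; Yannick: €32,000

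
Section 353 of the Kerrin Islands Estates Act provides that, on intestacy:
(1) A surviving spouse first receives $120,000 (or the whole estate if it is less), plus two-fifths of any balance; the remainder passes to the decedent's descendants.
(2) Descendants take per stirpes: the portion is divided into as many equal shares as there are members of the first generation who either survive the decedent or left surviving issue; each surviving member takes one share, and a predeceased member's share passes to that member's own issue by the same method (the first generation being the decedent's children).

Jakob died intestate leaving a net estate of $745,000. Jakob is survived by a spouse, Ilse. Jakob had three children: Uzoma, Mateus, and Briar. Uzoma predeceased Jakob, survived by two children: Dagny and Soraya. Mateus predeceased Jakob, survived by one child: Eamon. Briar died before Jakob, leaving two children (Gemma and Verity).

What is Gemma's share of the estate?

Ilse first takes $120,000, leaving a balance of $625,000. Ilse then takes two-fifths of the balance ($250,000), for a total of $370,000. The remaining $375,000 passes to the descendants.
The descendants' portion ($375,000) is divided into 3 shares of $125,000: Uzoma's $125,000 share passes to Uzoma's issue; Mateus's $125,000 share passes to Mateus's issue; Briar's $125,000 share passes to Briar's issue.
Uzoma's share ($125,000) is divided into 2 shares of $62,500: Dagny and Soraya each take $62,500.
Mateus's share ($125,000) passes entirely to Eamon.
Briar's share ($125,000) is divided into 2 shares of $62,500: Gemma and Verity each take $62,500.

Gemma receives $62,500.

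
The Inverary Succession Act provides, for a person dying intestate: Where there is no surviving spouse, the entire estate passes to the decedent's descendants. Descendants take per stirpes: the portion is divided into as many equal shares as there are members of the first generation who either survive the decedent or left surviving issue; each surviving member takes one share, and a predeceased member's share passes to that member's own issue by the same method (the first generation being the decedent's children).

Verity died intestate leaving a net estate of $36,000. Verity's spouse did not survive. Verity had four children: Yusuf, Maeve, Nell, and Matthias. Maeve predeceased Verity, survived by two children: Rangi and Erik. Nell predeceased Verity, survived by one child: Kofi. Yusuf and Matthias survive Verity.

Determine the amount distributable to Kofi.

The entire $36,000 passes to the descendants.
That amount ($36,000) is divided into 4 shares of $9,000: Yusuf and Matthias each take $9,000; Maeve's $9,000 share passes to Maeve's issue; Nell's $9,000 share passes to Nell's issue.
Maeve's share ($9,000) is divided into 2 shares of $4,500: Rangi and Erik each take $4,500.
Nell's share ($9,000) passes entirely to Kofi.

Kofi receives $9,000.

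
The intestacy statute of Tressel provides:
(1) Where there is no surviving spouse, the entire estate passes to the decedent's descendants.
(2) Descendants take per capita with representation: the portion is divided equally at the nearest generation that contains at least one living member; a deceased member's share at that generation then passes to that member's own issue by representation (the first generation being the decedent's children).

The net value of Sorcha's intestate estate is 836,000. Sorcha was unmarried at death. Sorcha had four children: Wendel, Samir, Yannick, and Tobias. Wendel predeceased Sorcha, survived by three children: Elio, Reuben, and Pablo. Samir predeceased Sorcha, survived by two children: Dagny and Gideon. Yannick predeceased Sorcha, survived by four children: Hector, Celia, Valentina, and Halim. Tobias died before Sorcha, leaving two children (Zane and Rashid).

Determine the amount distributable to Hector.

Hector receives 76,000.

The entire 836,000 passes to the descendants.
No child survives, so the initial division is made at the grandchildren's generation.
That amount (836,000) is divided into 11 shares of 76,000: Elio, Reuben, Pablo, Dagny, Gideon, Hector, Celia, Valentina, Halim, Zane, and Rashid each take 76,000.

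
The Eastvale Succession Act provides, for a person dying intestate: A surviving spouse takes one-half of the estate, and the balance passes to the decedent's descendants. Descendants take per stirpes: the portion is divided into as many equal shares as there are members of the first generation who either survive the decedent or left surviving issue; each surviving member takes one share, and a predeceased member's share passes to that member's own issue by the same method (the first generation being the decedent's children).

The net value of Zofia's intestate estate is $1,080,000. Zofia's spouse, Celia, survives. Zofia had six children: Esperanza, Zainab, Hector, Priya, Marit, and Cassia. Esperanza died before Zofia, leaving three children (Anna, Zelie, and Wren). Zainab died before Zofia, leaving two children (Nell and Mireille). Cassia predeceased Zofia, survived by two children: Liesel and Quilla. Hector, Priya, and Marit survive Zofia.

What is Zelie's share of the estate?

Zelie receives $30,000.

Celia takes one-half of $1,080,000 = $540,000. The remaining $540,000 passes to the descendants.
The descendants' portion ($540,000) is divided into 6 shares of $90,000: Hector, Priya, and Marit each take $90,000; Esperanza's $90,000 share passes to Esperanza's issue; Zainab's $90,000 share passes to Zainab's issue; Cassia's $90,000 share passes to Cassia's issue.
Esperanza's share ($90,000) is divided into 3 shares of $30,000: Anna, Zelie, and Wren each take $30,000.
Zainab's share ($90,000) is divided into 2 shares of $45,000: Nell and Mireille each take $45,000.
Cassia's share ($90,000) is divided into 2 shares of $45,000: Liesel and Quilla each take $45,000.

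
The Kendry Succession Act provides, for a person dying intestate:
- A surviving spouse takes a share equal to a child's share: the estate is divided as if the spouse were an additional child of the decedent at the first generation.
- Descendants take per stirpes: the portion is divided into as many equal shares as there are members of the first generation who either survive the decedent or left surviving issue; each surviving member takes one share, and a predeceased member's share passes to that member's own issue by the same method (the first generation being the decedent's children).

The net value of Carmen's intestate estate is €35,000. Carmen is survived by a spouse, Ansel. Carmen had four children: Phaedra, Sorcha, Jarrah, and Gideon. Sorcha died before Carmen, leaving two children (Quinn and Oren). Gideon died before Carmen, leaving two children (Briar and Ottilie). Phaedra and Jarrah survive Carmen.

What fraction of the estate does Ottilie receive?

The spouse counts as an additional share at the children's level, so there are 5 primary shares of €7,000. Ansel takes one such share (€7,000).
The children's combined portion (€28,000) is divided into 4 shares of €7,000: Phaedra and Jarrah each take €7,000; Sorcha's €7,000 share passes to Sorcha's issue; Gideon's €7,000 share passes to Gideon's issue.
Sorcha's share (€7,000) is divided into 2 shares of €3,500: Quinn and Oren each take €3,500.
Gideon's share (€7,000) is divided into 2 shares of €3,500: Briar and Ottilie each take €3,500.

Ottilie receives 1/10 of the estate.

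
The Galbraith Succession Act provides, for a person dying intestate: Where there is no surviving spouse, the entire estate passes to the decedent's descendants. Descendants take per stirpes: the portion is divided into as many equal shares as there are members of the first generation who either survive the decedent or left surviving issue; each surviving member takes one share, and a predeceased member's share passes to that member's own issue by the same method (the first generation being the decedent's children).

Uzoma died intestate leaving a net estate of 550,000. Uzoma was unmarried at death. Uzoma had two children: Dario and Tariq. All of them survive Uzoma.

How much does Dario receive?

The entire 550,000 passes to the descendants.
That amount (550,000) is divided into 2 shares of 275,000: Dario and Tariq each take 275,000.

Dario receives 275,000.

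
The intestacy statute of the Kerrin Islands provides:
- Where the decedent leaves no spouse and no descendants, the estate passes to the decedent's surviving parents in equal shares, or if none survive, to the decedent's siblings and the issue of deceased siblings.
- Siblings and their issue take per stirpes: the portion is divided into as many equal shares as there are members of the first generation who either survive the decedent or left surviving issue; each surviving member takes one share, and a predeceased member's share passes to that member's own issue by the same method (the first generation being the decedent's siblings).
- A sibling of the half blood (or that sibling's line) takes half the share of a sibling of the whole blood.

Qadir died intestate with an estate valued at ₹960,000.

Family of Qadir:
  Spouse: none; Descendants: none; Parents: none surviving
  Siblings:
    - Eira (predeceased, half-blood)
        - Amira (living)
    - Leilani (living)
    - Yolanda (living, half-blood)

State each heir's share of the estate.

Amira: ₹240,000; Leilani: ₹480,000; Yolanda: ₹240,000

The entire ₹960,000 passes to the siblings and their issue.
Counting each half-blood sibling's line as half a unit, there are 2 units in ₹960,000, so one unit is ₹480,000. Whole-blood lines (Leilani) take ₹480,000 each; half-blood lines (Eira and Yolanda) take ₹240,000 each.
Eira's share (₹240,000) passes entirely to Amira.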